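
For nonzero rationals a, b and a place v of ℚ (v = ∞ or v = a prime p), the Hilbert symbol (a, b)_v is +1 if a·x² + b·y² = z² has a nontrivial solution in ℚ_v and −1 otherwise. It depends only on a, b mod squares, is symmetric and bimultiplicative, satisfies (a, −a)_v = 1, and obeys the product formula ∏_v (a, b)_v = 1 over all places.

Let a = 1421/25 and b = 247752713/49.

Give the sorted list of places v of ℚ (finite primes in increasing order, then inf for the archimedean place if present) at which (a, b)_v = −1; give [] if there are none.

Mod squares: a ≡ 29, b ≡ 294593. Check v ∈ {∞, 2, 5, 7, 13, 17, 29, 31, 43}.
v=2: v_2(a)=0, v_2(b)=0; units ≡ 5, 1 (mod 8); ε·ε+αω+βω = 0·0+0·0+0·1 ≡ 0  ⇒  (a,b)_2 = +1.
v=17: a=17^0·(≡14), b=17^1·(≡10) mod 17; (14|17)=-1, (10|17)=-1; (−1)^{0·1·8}·(-1)^1·(-1)^0 = -1.
v=5: a=5^-2·(≡1), b=5^0·(≡2) mod 5; (1|5)=+1, (2|5)=-1; (−1)^{-2·0·2}·(+1)^0·(-1)^-2 = +1.
v=31: a=31^0·(≡6), b=31^1·(≡21) mod 31; (6|31)=-1, (21|31)=-1; (−1)^{0·1·15}·(-1)^1·(-1)^0 = -1.
v=7: a=7^2·(≡2), b=7^-2·(≡5) mod 7; (2|7)=+1, (5|7)=-1; (−1)^{2·-2·3}·(+1)^-2·(-1)^2 = +1.
v=∞: 29 > 0 and 294593 > 0  ⇒  (a,b)_∞ = +1.
v=13: a=13^0·(≡9), b=13^1·(≡7) mod 13; (9|13)=+1, (7|13)=-1; (−1)^{0·1·6}·(+1)^1·(-1)^0 = +1.
v=43: a=43^0·(≡19), b=43^1·(≡13) mod 43; (19|43)=-1, (13|43)=+1; (−1)^{0·1·21}·(-1)^1·(+1)^0 = -1.
v=29: a=29^1·(≡24), b=29^2·(≡2) mod 29; (24|29)=+1, (2|29)=-1; (−1)^{1·2·14}·(+1)^2·(-1)^1 = -1.
(29, 294593 / ℚ) ramifies at {17, 29, 31, 43}: a division algebra.

[17, 29, 31, 43]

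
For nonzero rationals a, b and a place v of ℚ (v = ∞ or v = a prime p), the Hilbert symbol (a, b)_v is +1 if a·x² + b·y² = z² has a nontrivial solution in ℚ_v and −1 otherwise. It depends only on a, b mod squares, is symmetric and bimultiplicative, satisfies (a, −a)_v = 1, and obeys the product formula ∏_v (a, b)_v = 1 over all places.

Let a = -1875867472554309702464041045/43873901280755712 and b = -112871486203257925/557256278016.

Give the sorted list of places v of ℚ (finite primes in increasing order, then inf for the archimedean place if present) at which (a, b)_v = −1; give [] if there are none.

(a, b) ≡ (-15015, -13) mod (ℚ^×)²; places V = {2, 3, 5, 7, 11, 13, 19, ∞}.
(a,b)_19: α=12, u≡14; β=8, v≡11 (mod 19); (14|19)=-1, (11|19)=+1; sign (−1)^0·-1^8·+1^12 = +1.
(a,b)_7: α=3, u≡1; β=0, v≡1 (mod 7); (1|7)=+1, (1|7)=+1; sign (−1)^0·+1^0·+1^3 = +1.
(a,b)_2: α=-22, β=-20; u≡1, v≡3 (mod 8); ε(u)ε(v)=0·1, αω(v)=-22·1, βω(u)=-20·0; sum ≡ 0  ⇒  +1.
(a,b)_5: α=1, u≡3; β=2, v≡3 (mod 5); (3|5)=-1, (3|5)=-1; sign (−1)^0·-1^2·-1^1 = -1.
(a,b)_3: α=-21, u≡2; β=-12, v≡2 (mod 3); (2|3)=-1, (2|3)=-1; sign (−1)^0·-1^-12·-1^-21 = -1.
(a,b)_13: α=5, u≡7; β=3, v≡10 (mod 13); (7|13)=-1, (10|13)=+1; sign (−1)^0·-1^3·+1^5 = -1.
(a,b)_11: α=3, u≡2; β=2, v≡5 (mod 11); (2|11)=-1, (5|11)=+1; sign (−1)^0·-1^2·+1^3 = +1.
(a,b)_∞: sgn(-15015)=−, sgn(-13)=−, so -1.
|Ram(-15015, -13)| = 4, even; anisotropic at {3, 5, 13, ∞}.

[3, 5, 13, inf]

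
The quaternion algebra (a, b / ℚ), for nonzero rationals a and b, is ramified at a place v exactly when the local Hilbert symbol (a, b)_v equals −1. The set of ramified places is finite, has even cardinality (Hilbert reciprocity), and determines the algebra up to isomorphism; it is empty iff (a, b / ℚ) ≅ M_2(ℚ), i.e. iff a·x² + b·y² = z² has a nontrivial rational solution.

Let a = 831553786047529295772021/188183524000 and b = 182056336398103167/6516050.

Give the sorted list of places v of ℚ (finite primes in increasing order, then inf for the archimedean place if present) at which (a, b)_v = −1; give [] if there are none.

[3, 7]

Mod squares: a ≡ 4290, b ≡ 14. Check v ∈ {∞, 2, 3, 5, 7, 11, 13, 17, 19}.
v=∞: 4290 > 0 and 14 > 0  ⇒  (a,b)_∞ = +1.
v=17: a=17^2·(≡10), b=17^2·(≡7) mod 17; (10|17)=-1, (7|17)=-1; (−1)^{2·2·8}·(-1)^2·(-1)^2 = +1.
v=5: a=5^-3·(≡3), b=5^-2·(≡1) mod 5; (3|5)=-1, (1|5)=+1; (−1)^{-3·-2·2}·(-1)^-2·(+1)^-3 = +1.
v=19: a=19^-6·(≡13), b=19^-4·(≡14) mod 19; (13|19)=-1, (14|19)=-1; (−1)^{-6·-4·9}·(-1)^-4·(-1)^-6 = +1.
v=2: v_2(a)=-5, v_2(b)=-1; units ≡ 1, 7 (mod 8); ε·ε+αω+βω = 0·1+-5·0+-1·0 ≡ 0  ⇒  (a,b)_2 = +1.
v=7: a=7^4·(≡3), b=7^3·(≡2) mod 7; (3|7)=-1, (2|7)=+1; (−1)^{4·3·3}·(-1)^3·(+1)^4 = -1.
v=11: a=11^3·(≡3), b=11^2·(≡3) mod 11; (3|11)=+1, (3|11)=+1; (−1)^{3·2·5}·(+1)^2·(+1)^3 = +1.
v=3: a=3^15·(≡2), b=3^12·(≡2) mod 3; (2|3)=-1, (2|3)=-1; (−1)^{15·12·1}·(-1)^12·(-1)^15 = -1.
v=13: a=13^7·(≡11), b=13^4·(≡1) mod 13; (11|13)=-1, (1|13)=+1; (−1)^{7·4·6}·(-1)^4·(+1)^7 = +1.
|Ram(4290, 14)| = 2, even; anisotropic at {3, 7}.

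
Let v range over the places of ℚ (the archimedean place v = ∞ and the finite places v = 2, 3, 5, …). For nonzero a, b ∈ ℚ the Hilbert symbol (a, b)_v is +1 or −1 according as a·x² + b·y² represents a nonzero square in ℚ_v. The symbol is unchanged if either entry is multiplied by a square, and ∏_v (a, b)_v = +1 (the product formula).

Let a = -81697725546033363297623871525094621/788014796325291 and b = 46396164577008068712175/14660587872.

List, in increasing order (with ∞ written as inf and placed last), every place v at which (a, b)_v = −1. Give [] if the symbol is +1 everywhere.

[7, 29, 37, 41]

Mod squares: a ≡ -88711, b ≡ 102091066. Check v ∈ {∞, 2, 3, 5, 7, 11, 13, 17, 19, 23, 29, 37, 41, 43, 47, 59}.
v=2: v_2(a)=0, v_2(b)=-5; units ≡ 1, 5 (mod 8); ε·ε+αω+βω = 0·0+0·1+-5·0 ≡ 0  ⇒  (a,b)_2 = +1.
v=43: a=43^-6·(≡10), b=43^-2·(≡31) mod 43; (10|43)=+1, (31|43)=+1; (−1)^{-6·-2·21}·(+1)^-2·(+1)^-6 = +1.
v=13: a=13^4·(≡3), b=13^2·(≡3) mod 13; (3|13)=+1, (3|13)=+1; (−1)^{4·2·6}·(+1)^2·(+1)^4 = +1.
v=11: a=11^0·(≡5), b=11^3·(≡9) mod 11; (5|11)=+1, (9|11)=+1; (−1)^{0·3·5}·(+1)^3·(+1)^0 = +1.
v=3: a=3^-8·(≡2), b=3^-4·(≡1) mod 3; (2|3)=-1, (1|3)=+1; (−1)^{-8·-4·1}·(-1)^-4·(+1)^-8 = +1.
v=41: a=41^2·(≡13), b=41^1·(≡11) mod 41; (13|41)=-1, (11|41)=-1; (−1)^{2·1·20}·(-1)^1·(-1)^2 = -1.
v=47: a=47^0·(≡4), b=47^2·(≡36) mod 47; (4|47)=+1, (36|47)=+1; (−1)^{0·2·23}·(+1)^2·(+1)^0 = +1.
v=∞: -88711 < 0 and 102091066 > 0  ⇒  (a,b)_∞ = +1.
v=23: a=23^3·(≡17), b=23^-1·(≡8) mod 23; (17|23)=-1, (8|23)=+1; (−1)^{3·-1·11}·(-1)^-1·(+1)^3 = +1.
v=7: a=7^1·(≡4), b=7^-1·(≡1) mod 7; (4|7)=+1, (1|7)=+1; (−1)^{1·-1·3}·(+1)^-1·(+1)^1 = -1.
v=17: a=17^2·(≡6), b=17^0·(≡12) mod 17; (6|17)=-1, (12|17)=-1; (−1)^{2·0·8}·(-1)^0·(-1)^2 = +1.
v=37: a=37^2·(≡8), b=37^1·(≡2) mod 37; (8|37)=-1, (2|37)=-1; (−1)^{2·1·18}·(-1)^1·(-1)^2 = -1.
v=29: a=29^9·(≡19), b=29^4·(≡18) mod 29; (19|29)=-1, (18|29)=-1; (−1)^{9·4·14}·(-1)^4·(-1)^9 = -1.
v=19: a=19^-1·(≡7), b=19^-1·(≡10) mod 19; (7|19)=+1, (10|19)=-1; (−1)^{-1·-1·9}·(+1)^-1·(-1)^-1 = +1.
v=59: a=59^2·(≡45), b=59^2·(≡16) mod 59; (45|59)=+1, (16|59)=+1; (−1)^{2·2·29}·(+1)^2·(+1)^2 = +1.
v=5: a=5^0·(≡4), b=5^2·(≡1) mod 5; (4|5)=+1, (1|5)=+1; (−1)^{0·2·2}·(+1)^2·(+1)^0 = +1.
|Ram(-88711, 102091066)| = 4, even; anisotropic at {7, 29, 37, 41}.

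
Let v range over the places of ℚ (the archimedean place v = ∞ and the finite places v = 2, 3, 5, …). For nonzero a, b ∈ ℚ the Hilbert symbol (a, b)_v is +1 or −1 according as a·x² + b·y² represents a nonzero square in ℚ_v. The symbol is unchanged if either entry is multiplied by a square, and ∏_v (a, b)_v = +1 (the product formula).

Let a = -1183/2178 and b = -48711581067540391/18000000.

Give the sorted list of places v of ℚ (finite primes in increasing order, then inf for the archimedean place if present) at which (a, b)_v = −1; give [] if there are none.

[7, 11, 17, inf]

Mod squares: a ≡ -14, b ≡ -49742. Check v ∈ {∞, 2, 3, 5, 7, 11, 13, 17, 19}.
v=7: a=7^1·(≡6), b=7^5·(≡6) mod 7; (6|7)=-1, (6|7)=-1; (−1)^{1·5·3}·(-1)^5·(-1)^1 = -1.
v=5: a=5^0·(≡4), b=5^-6·(≡2) mod 5; (4|5)=+1, (2|5)=-1; (−1)^{0·-6·2}·(+1)^-6·(-1)^0 = +1.
v=19: a=19^0·(≡17), b=19^1·(≡9) mod 19; (17|19)=+1, (9|19)=+1; (−1)^{0·1·9}·(+1)^1·(+1)^0 = +1.
v=17: a=17^0·(≡12), b=17^1·(≡9) mod 17; (12|17)=-1, (9|17)=+1; (−1)^{0·1·8}·(-1)^1·(+1)^0 = -1.
v=13: a=13^2·(≡12), b=13^8·(≡12) mod 13; (12|13)=+1, (12|13)=+1; (−1)^{2·8·6}·(+1)^8·(+1)^2 = +1.
v=11: a=11^-2·(≡7), b=11^1·(≡8) mod 11; (7|11)=-1, (8|11)=-1; (−1)^{-2·1·5}·(-1)^1·(-1)^-2 = -1.
v=∞: -14 < 0 and -49742 < 0  ⇒  (a,b)_∞ = -1.
v=3: a=3^-2·(≡1), b=3^-2·(≡1) mod 3; (1|3)=+1, (1|3)=+1; (−1)^{-2·-2·1}·(+1)^-2·(+1)^-2 = +1.
v=2: v_2(a)=-1, v_2(b)=-7; units ≡ 1, 1 (mod 8); ε·ε+αω+βω = 0·0+-1·0+-7·0 ≡ 0  ⇒  (a,b)_2 = +1.
|Ram(-14, -49742)| = 4, even; anisotropic at {7, 11, 17, ∞}.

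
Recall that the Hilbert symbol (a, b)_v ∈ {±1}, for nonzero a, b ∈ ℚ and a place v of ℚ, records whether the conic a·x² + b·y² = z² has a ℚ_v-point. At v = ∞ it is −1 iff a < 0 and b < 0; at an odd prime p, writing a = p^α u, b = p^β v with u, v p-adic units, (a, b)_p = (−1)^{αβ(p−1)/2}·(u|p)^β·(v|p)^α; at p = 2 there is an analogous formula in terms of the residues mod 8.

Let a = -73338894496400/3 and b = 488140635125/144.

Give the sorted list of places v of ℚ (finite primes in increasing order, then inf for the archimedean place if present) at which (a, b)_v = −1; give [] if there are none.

Mod squares: a ≡ -17043, b ≡ 5. Check v ∈ {∞, 2, 3, 5, 11, 13, 19, 23}.
v=5: a=5^2·(≡3), b=5^3·(≡4) mod 5; (3|5)=-1, (4|5)=+1; (−1)^{2·3·2}·(-1)^3·(+1)^2 = -1.
v=13: a=13^3·(≡5), b=13^2·(≡7) mod 13; (5|13)=-1, (7|13)=-1; (−1)^{3·2·6}·(-1)^2·(-1)^3 = -1.
v=11: a=11^0·(≡2), b=11^2·(≡1) mod 11; (2|11)=-1, (1|11)=+1; (−1)^{0·2·5}·(-1)^2·(+1)^0 = +1.
v=23: a=23^3·(≡4), b=23^2·(≡15) mod 23; (4|23)=+1, (15|23)=-1; (−1)^{3·2·11}·(+1)^2·(-1)^3 = -1.
v=∞: -17043 < 0 and 5 > 0  ⇒  (a,b)_∞ = +1.
v=2: v_2(a)=4, v_2(b)=-4; units ≡ 5, 5 (mod 8); ε·ε+αω+βω = 0·0+4·1+-4·1 ≡ 0  ⇒  (a,b)_2 = +1.
v=19: a=19^3·(≡10), b=19^2·(≡4) mod 19; (10|19)=-1, (4|19)=+1; (−1)^{3·2·9}·(-1)^2·(+1)^3 = +1.
v=3: a=3^-1·(≡1), b=3^-2·(≡2) mod 3; (1|3)=+1, (2|3)=-1; (−1)^{-1·-2·1}·(+1)^-2·(-1)^-1 = -1.
(-17043, 5 / ℚ) ramifies at {3, 5, 13, 23}: a division algebra.

[3, 5, 13, 23]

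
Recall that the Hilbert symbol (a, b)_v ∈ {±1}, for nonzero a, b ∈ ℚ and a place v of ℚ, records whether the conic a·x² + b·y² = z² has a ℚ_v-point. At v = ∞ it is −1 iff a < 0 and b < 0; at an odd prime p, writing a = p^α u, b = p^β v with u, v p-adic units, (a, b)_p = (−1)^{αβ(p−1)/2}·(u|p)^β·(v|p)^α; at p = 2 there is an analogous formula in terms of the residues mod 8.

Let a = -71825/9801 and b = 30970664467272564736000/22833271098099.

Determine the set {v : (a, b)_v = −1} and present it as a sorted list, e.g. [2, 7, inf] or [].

[5, 47]

Mod squares: a ≡ -17, b ≡ 2329085. Check v ∈ {∞, 2, 3, 5, 7, 11, 13, 17, 47, 53}.
v=53: a=53^0·(≡29), b=53^1·(≡48) mod 53; (29|53)=+1, (48|53)=-1; (−1)^{0·1·26}·(+1)^1·(-1)^0 = +1.
v=13: a=13^2·(≡9), b=13^6·(≡7) mod 13; (9|13)=+1, (7|13)=-1; (−1)^{2·6·6}·(+1)^6·(-1)^2 = +1.
v=11: a=11^-2·(≡4), b=11^-5·(≡8) mod 11; (4|11)=+1, (8|11)=-1; (−1)^{-2·-5·5}·(+1)^-5·(-1)^-2 = +1.
v=5: a=5^2·(≡2), b=5^3·(≡2) mod 5; (2|5)=-1, (2|5)=-1; (−1)^{2·3·2}·(-1)^3·(-1)^2 = -1.
v=17: a=17^1·(≡16), b=17^3·(≡13) mod 17; (16|17)=+1, (13|17)=+1; (−1)^{1·3·8}·(+1)^3·(+1)^1 = +1.
v=47: a=47^0·(≡41), b=47^1·(≡14) mod 47; (41|47)=-1, (14|47)=+1; (−1)^{0·1·23}·(-1)^1·(+1)^0 = -1.
v=3: a=3^-4·(≡1), b=3^-10·(≡2) mod 3; (1|3)=+1, (2|3)=-1; (−1)^{-4·-10·1}·(+1)^-10·(-1)^-4 = +1.
v=7: a=7^0·(≡2), b=7^-4·(≡5) mod 7; (2|7)=+1, (5|7)=-1; (−1)^{0·-4·3}·(+1)^-4·(-1)^0 = +1.
v=∞: -17 < 0 and 2329085 > 0  ⇒  (a,b)_∞ = +1.
v=2: v_2(a)=0, v_2(b)=22; units ≡ 7, 5 (mod 8); ε·ε+αω+βω = 1·0+0·1+22·0 ≡ 0  ⇒  (a,b)_2 = +1.
(-17, 2329085 / ℚ) ramifies at {5, 47}: a division algebra.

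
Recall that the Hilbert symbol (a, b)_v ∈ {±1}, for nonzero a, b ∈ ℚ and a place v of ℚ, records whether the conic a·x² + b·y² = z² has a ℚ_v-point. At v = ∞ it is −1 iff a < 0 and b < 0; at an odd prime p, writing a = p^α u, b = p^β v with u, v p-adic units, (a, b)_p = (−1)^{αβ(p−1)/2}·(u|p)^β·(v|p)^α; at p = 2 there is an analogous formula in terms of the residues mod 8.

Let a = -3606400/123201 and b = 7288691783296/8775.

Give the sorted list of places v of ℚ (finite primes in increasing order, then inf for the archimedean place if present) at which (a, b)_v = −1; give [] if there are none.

[2, 3, 7, 13, 17, 29]

Mod squares: a ≡ -46, b ≡ 6191094. Check v ∈ {∞, 2, 3, 5, 7, 11, 13, 17, 23, 29}.
v=2: v_2(a)=7, v_2(b)=7; units ≡ 1, 3 (mod 8); ε·ε+αω+βω = 0·1+7·1+7·0 ≡ 1  ⇒  (a,b)_2 = -1.
v=∞: -46 < 0 and 6191094 > 0  ⇒  (a,b)_∞ = +1.
v=13: a=13^-2·(≡8), b=13^-1·(≡12) mod 13; (8|13)=-1, (12|13)=+1; (−1)^{-2·-1·6}·(-1)^-1·(+1)^-2 = -1.
v=5: a=5^2·(≡4), b=5^-2·(≡1) mod 5; (4|5)=+1, (1|5)=+1; (−1)^{2·-2·2}·(+1)^-2·(+1)^2 = +1.
v=3: a=3^-6·(≡2), b=3^-3·(≡1) mod 3; (2|3)=-1, (1|3)=+1; (−1)^{-6·-3·1}·(-1)^-3·(+1)^-6 = -1.
v=23: a=23^1·(≡17), b=23^1·(≡2) mod 23; (17|23)=-1, (2|23)=+1; (−1)^{1·1·11}·(-1)^1·(+1)^1 = +1.
v=7: a=7^2·(≡5), b=7^3·(≡5) mod 7; (5|7)=-1, (5|7)=-1; (−1)^{2·3·3}·(-1)^3·(-1)^2 = -1.
v=29: a=29^0·(≡27), b=29^1·(≡10) mod 29; (27|29)=-1, (10|29)=-1; (−1)^{0·1·14}·(-1)^1·(-1)^0 = -1.
v=17: a=17^0·(≡7), b=17^1·(≡8) mod 17; (7|17)=-1, (8|17)=+1; (−1)^{0·1·8}·(-1)^1·(+1)^0 = -1.
v=11: a=11^0·(≡5), b=11^4·(≡2) mod 11; (5|11)=+1, (2|11)=-1; (−1)^{0·4·5}·(+1)^4·(-1)^0 = +1.
(-46, 6191094 / ℚ) ramifies at {2, 3, 7, 13, 17, 29}: a division algebra.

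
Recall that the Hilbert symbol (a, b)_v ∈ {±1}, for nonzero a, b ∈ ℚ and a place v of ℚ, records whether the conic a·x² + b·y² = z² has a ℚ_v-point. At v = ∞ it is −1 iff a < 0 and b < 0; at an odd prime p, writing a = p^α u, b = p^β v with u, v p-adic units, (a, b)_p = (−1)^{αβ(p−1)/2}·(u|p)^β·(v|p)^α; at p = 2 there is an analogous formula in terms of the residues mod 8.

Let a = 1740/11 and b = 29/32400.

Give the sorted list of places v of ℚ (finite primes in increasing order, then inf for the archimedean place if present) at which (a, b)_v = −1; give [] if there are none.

Mod squares: a ≡ 4785, b ≡ 29. Check v ∈ {∞, 2, 3, 5, 11, 29}.
v=5: a=5^1·(≡3), b=5^-2·(≡4) mod 5; (3|5)=-1, (4|5)=+1; (−1)^{1·-2·2}·(-1)^-2·(+1)^1 = +1.
v=∞: 4785 > 0 and 29 > 0  ⇒  (a,b)_∞ = +1.
v=29: a=29^1·(≡16), b=29^1·(≡25) mod 29; (16|29)=+1, (25|29)=+1; (−1)^{1·1·14}·(+1)^1·(+1)^1 = +1.
v=2: v_2(a)=2, v_2(b)=-4; units ≡ 1, 5 (mod 8); ε·ε+αω+βω = 0·0+2·1+-4·0 ≡ 0  ⇒  (a,b)_2 = +1.
v=3: a=3^1·(≡2), b=3^-4·(≡2) mod 3; (2|3)=-1, (2|3)=-1; (−1)^{1·-4·1}·(-1)^-4·(-1)^1 = -1.
v=11: a=11^-1·(≡2), b=11^0·(≡8) mod 11; (2|11)=-1, (8|11)=-1; (−1)^{-1·0·5}·(-1)^0·(-1)^-1 = -1.
(4785, 29 / ℚ) ramifies at {3, 11}: a division algebra.

[3, 11]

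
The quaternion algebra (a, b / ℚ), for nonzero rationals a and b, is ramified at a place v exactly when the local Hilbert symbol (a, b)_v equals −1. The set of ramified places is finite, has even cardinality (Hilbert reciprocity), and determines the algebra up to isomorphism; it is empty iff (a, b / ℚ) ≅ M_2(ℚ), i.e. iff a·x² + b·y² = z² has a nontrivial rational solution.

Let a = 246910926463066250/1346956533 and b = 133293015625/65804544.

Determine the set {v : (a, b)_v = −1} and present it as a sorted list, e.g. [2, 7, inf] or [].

[17, 19]

Mod squares: a ≡ 3458, b ≡ 3553. Check v ∈ {∞, 2, 3, 5, 7, 11, 13, 17, 19, 29}.
v=3: a=3^-6·(≡2), b=3^-2·(≡1) mod 3; (2|3)=-1, (1|3)=+1; (−1)^{-6·-2·1}·(-1)^-2·(+1)^-6 = +1.
v=7: a=7^7·(≡2), b=7^4·(≡4) mod 7; (2|7)=+1, (4|7)=+1; (−1)^{7·4·3}·(+1)^4·(+1)^7 = +1.
v=17: a=17^2·(≡7), b=17^1·(≡12) mod 17; (7|17)=-1, (12|17)=-1; (−1)^{2·1·8}·(-1)^1·(-1)^2 = -1.
v=13: a=13^-3·(≡11), b=13^-4·(≡1) mod 13; (11|13)=-1, (1|13)=+1; (−1)^{-3·-4·6}·(-1)^-4·(+1)^-3 = +1.
v=2: v_2(a)=1, v_2(b)=-8; units ≡ 1, 1 (mod 8); ε·ε+αω+βω = 0·0+1·0+-8·0 ≡ 0  ⇒  (a,b)_2 = +1.
v=11: a=11^2·(≡3), b=11^1·(≡9) mod 11; (3|11)=+1, (9|11)=+1; (−1)^{2·1·5}·(+1)^1·(+1)^2 = +1.
v=19: a=19^3·(≡7), b=19^1·(≡5) mod 19; (7|19)=+1, (5|19)=+1; (−1)^{3·1·9}·(+1)^1·(+1)^3 = -1.
v=∞: 3458 > 0 and 3553 > 0  ⇒  (a,b)_∞ = +1.
v=29: a=29^-2·(≡7), b=29^0·(≡3) mod 29; (7|29)=+1, (3|29)=-1; (−1)^{-2·0·14}·(+1)^0·(-1)^-2 = +1.
v=5: a=5^4·(≡2), b=5^6·(≡2) mod 5; (2|5)=-1, (2|5)=-1; (−1)^{4·6·2}·(-1)^6·(-1)^4 = +1.
|Ram(3458, 3553)| = 2, even; anisotropic at {17, 19}.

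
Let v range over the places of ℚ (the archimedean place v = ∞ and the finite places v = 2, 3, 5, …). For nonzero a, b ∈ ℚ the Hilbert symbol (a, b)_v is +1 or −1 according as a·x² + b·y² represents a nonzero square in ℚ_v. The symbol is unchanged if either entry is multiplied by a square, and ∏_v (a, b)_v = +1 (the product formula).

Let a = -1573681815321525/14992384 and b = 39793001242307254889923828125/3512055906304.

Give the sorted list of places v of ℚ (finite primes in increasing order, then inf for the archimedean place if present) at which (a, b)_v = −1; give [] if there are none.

[13, 17]

Mod squares: a ≡ -9061, b ≡ 5. Check v ∈ {∞, 2, 3, 5, 7, 11, 13, 17, 41}.
v=13: a=13^1·(≡7), b=13^2·(≡2) mod 13; (7|13)=-1, (2|13)=-1; (−1)^{1·2·6}·(-1)^2·(-1)^1 = -1.
v=7: a=7^6·(≡1), b=7^8·(≡6) mod 7; (1|7)=+1, (6|7)=-1; (−1)^{6·8·3}·(+1)^8·(-1)^6 = +1.
v=41: a=41^1·(≡1), b=41^2·(≡32) mod 41; (1|41)=+1, (32|41)=+1; (−1)^{1·2·20}·(+1)^2·(+1)^1 = +1.
v=∞: -9061 < 0 and 5 > 0  ⇒  (a,b)_∞ = +1.
v=2: v_2(a)=-10, v_2(b)=-14; units ≡ 3, 5 (mod 8); ε·ε+αω+βω = 1·0+-10·1+-14·1 ≡ 0  ⇒  (a,b)_2 = +1.
v=17: a=17^1·(≡5), b=17^2·(≡11) mod 17; (5|17)=-1, (11|17)=-1; (−1)^{1·2·8}·(-1)^2·(-1)^1 = -1.
v=3: a=3^10·(≡2), b=3^16·(≡2) mod 3; (2|3)=-1, (2|3)=-1; (−1)^{10·16·1}·(-1)^16·(-1)^10 = +1.
v=5: a=5^2·(≡1), b=5^9·(≡4) mod 5; (1|5)=+1, (4|5)=+1; (−1)^{2·9·2}·(+1)^9·(+1)^2 = +1.
v=11: a=11^-4·(≡3), b=11^-8·(≡4) mod 11; (3|11)=+1, (4|11)=+1; (−1)^{-4·-8·5}·(+1)^-8·(+1)^-4 = +1.
(-9061, 5 / ℚ) ramifies at {13, 17}: a division algebra.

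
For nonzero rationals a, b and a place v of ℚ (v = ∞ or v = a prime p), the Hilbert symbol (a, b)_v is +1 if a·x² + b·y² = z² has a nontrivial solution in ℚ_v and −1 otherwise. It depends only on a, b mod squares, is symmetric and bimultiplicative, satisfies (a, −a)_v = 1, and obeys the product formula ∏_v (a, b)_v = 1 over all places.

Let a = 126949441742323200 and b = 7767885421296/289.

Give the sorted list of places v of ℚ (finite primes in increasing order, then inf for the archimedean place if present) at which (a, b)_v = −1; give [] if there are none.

Mod squares: a ≡ 462, b ≡ 39. Check v ∈ {∞, 2, 3, 5, 7, 11, 13, 17, 23}.
v=11: a=11^3·(≡1), b=11^2·(≡10) mod 11; (1|11)=+1, (10|11)=-1; (−1)^{3·2·5}·(+1)^2·(-1)^3 = -1.
v=∞: 462 > 0 and 39 > 0  ⇒  (a,b)_∞ = +1.
v=7: a=7^3·(≡3), b=7^4·(≡2) mod 7; (3|7)=-1, (2|7)=+1; (−1)^{3·4·3}·(-1)^4·(+1)^3 = +1.
v=17: a=17^0·(≡14), b=17^-2·(≡14) mod 17; (14|17)=-1, (14|17)=-1; (−1)^{0·-2·8}·(-1)^-2·(-1)^0 = +1.
v=3: a=3^5·(≡1), b=3^5·(≡1) mod 3; (1|3)=+1, (1|3)=+1; (−1)^{5·5·1}·(+1)^5·(+1)^5 = -1.
v=13: a=13^2·(≡2), b=13^1·(≡4) mod 13; (2|13)=-1, (4|13)=+1; (−1)^{2·1·6}·(-1)^1·(+1)^2 = -1.
v=5: a=5^2·(≡3), b=5^0·(≡4) mod 5; (3|5)=-1, (4|5)=+1; (−1)^{2·0·2}·(-1)^0·(+1)^2 = +1.
v=23: a=23^2·(≡13), b=23^2·(≡8) mod 23; (13|23)=+1, (8|23)=+1; (−1)^{2·2·11}·(+1)^2·(+1)^2 = +1.
v=2: v_2(a)=9, v_2(b)=4; units ≡ 7, 7 (mod 8); ε·ε+αω+βω = 1·1+9·0+4·0 ≡ 1  ⇒  (a,b)_2 = -1.
(462, 39 / ℚ) ramifies at {2, 3, 11, 13}: a division algebra.

[2, 3, 11, 13]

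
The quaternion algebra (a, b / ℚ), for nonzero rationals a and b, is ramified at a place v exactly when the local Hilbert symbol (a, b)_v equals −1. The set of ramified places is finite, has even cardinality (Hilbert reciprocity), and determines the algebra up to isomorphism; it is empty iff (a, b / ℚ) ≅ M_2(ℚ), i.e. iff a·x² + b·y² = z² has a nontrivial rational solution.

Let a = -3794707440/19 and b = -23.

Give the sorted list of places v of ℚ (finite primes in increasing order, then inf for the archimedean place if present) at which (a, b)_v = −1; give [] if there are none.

Mod squares: a ≡ -11685, b ≡ -23. Check v ∈ {∞, 2, 3, 5, 19, 23, 41}.
v=5: a=5^1·(≡3), b=5^0·(≡2) mod 5; (3|5)=-1, (2|5)=-1; (−1)^{1·0·2}·(-1)^0·(-1)^1 = -1.
v=2: v_2(a)=4, v_2(b)=0; units ≡ 3, 1 (mod 8); ε·ε+αω+βω = 1·0+4·0+0·1 ≡ 0  ⇒  (a,b)_2 = +1.
v=3: a=3^7·(≡2), b=3^0·(≡1) mod 3; (2|3)=-1, (1|3)=+1; (−1)^{7·0·1}·(-1)^0·(+1)^7 = +1.
v=41: a=41^1·(≡20), b=41^0·(≡18) mod 41; (20|41)=+1, (18|41)=+1; (−1)^{1·0·20}·(+1)^0·(+1)^1 = +1.
v=19: a=19^-1·(≡15), b=19^0·(≡15) mod 19; (15|19)=-1, (15|19)=-1; (−1)^{-1·0·9}·(-1)^0·(-1)^-1 = -1.
v=23: a=23^2·(≡7), b=23^1·(≡22) mod 23; (7|23)=-1, (22|23)=-1; (−1)^{2·1·11}·(-1)^1·(-1)^2 = -1.
v=∞: -11685 < 0 and -23 < 0  ⇒  (a,b)_∞ = -1.
|Ram(-11685, -23)| = 4, even; anisotropic at {5, 19, 23, ∞}.

[5, 19, 23, inf]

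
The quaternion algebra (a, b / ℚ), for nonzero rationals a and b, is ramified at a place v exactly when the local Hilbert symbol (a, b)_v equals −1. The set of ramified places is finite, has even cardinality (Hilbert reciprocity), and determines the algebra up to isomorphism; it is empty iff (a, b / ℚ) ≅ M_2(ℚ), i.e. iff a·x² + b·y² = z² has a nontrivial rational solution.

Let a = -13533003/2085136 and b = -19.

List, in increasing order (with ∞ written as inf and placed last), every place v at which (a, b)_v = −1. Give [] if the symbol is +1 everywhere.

(a, b) ≡ (-43, -19) mod (ℚ^×)²; places V = {2, 3, 11, 17, 19, 43, ∞}.
(a,b)_43: α=1, u≡26; β=0, v≡24 (mod 43); (26|43)=-1, (24|43)=+1; sign (−1)^0·-1^0·+1^1 = +1.
(a,b)_17: α=2, u≡8; β=0, v≡15 (mod 17); (8|17)=+1, (15|17)=+1; sign (−1)^0·+1^0·+1^2 = +1.
(a,b)_19: α=-4, u≡2; β=1, v≡18 (mod 19); (2|19)=-1, (18|19)=-1; sign (−1)^0·-1^1·-1^-4 = -1.
(a,b)_2: α=-4, β=0; u≡5, v≡5 (mod 8); ε(u)ε(v)=0·0, αω(v)=-4·1, βω(u)=0·1; sum ≡ 0  ⇒  +1.
(a,b)_11: α=2, u≡3; β=0, v≡3 (mod 11); (3|11)=+1, (3|11)=+1; sign (−1)^0·+1^0·+1^2 = +1.
(a,b)_∞: sgn(-43)=−, sgn(-19)=−, so -1.
(a,b)_3: α=2, u≡2; β=0, v≡2 (mod 3); (2|3)=-1, (2|3)=-1; sign (−1)^0·-1^0·-1^2 = +1.
(-43, -19 / ℚ) ramifies at {19, ∞}: a division algebra.

[19, inf]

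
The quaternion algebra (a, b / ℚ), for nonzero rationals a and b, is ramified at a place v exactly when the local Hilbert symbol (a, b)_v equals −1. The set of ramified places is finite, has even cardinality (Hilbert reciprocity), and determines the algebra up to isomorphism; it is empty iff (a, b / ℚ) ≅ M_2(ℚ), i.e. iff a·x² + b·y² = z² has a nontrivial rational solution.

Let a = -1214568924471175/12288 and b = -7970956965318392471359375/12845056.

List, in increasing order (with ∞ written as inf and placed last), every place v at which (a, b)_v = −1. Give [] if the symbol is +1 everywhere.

[3, 23, 47, inf]

Mod squares: a ≡ -801021, b ≡ -1927. Check v ∈ {∞, 2, 3, 5, 7, 13, 19, 23, 41, 47}.
v=2: v_2(a)=-12, v_2(b)=-18; units ≡ 3, 1 (mod 8); ε·ε+αω+βω = 1·0+-12·0+-18·1 ≡ 0  ⇒  (a,b)_2 = +1.
v=41: a=41^2·(≡21), b=41^3·(≡11) mod 41; (21|41)=+1, (11|41)=-1; (−1)^{2·3·20}·(+1)^3·(-1)^2 = +1.
v=7: a=7^2·(≡3), b=7^-2·(≡6) mod 7; (3|7)=-1, (6|7)=-1; (−1)^{2·-2·3}·(-1)^-2·(-1)^2 = +1.
v=∞: -801021 < 0 and -1927 < 0  ⇒  (a,b)_∞ = -1.
v=3: a=3^-1·(≡2), b=3^0·(≡2) mod 3; (2|3)=-1, (2|3)=-1; (−1)^{-1·0·1}·(-1)^0·(-1)^-1 = -1.
v=23: a=23^1·(≡12), b=23^2·(≡19) mod 23; (12|23)=+1, (19|23)=-1; (−1)^{1·2·11}·(+1)^2·(-1)^1 = -1.
v=19: a=19^1·(≡3), b=19^2·(≡7) mod 19; (3|19)=-1, (7|19)=+1; (−1)^{1·2·9}·(-1)^2·(+1)^1 = +1.
v=5: a=5^2·(≡1), b=5^6·(≡3) mod 5; (1|5)=+1, (3|5)=-1; (−1)^{2·6·2}·(+1)^6·(-1)^2 = +1.
v=13: a=13^1·(≡9), b=13^2·(≡9) mod 13; (9|13)=+1, (9|13)=+1; (−1)^{1·2·6}·(+1)^2·(+1)^1 = +1.
v=47: a=47^3·(≡4), b=47^5·(≡6) mod 47; (4|47)=+1, (6|47)=+1; (−1)^{3·5·23}·(+1)^5·(+1)^3 = -1.
|Ram(-801021, -1927)| = 4, even; anisotropic at {3, 23, 47, ∞}.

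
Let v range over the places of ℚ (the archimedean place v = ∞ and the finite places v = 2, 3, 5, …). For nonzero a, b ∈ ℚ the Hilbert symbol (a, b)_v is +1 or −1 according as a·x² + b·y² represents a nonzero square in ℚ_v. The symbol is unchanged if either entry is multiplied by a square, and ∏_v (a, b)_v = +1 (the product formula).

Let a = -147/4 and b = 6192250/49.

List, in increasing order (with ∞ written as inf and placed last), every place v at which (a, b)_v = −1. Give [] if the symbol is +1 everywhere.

[2, 5, 17, 47]

(a, b) ≡ (-3, 247690) mod (ℚ^×)²; places V = {2, 3, 5, 7, 17, 31, 47, ∞}.
(a,b)_5: α=0, u≡2; β=3, v≡2 (mod 5); (2|5)=-1, (2|5)=-1; sign (−1)^0·-1^3·-1^0 = -1.
(a,b)_31: α=0, u≡2; β=1, v≡13 (mod 31); (2|31)=+1, (13|31)=-1; sign (−1)^0·+1^1·-1^0 = +1.
(a,b)_∞: sgn(-3)=−, sgn(247690)=+, so +1.
(a,b)_3: α=1, u≡2; β=0, v≡1 (mod 3); (2|3)=-1, (1|3)=+1; sign (−1)^0·-1^0·+1^1 = +1.
(a,b)_47: α=0, u≡22; β=1, v≡28 (mod 47); (22|47)=-1, (28|47)=+1; sign (−1)^0·-1^1·+1^0 = -1.
(a,b)_17: α=0, u≡10; β=1, v≡13 (mod 17); (10|17)=-1, (13|17)=+1; sign (−1)^0·-1^1·+1^0 = -1.
(a,b)_2: α=-2, β=1; u≡5, v≡5 (mod 8); ε(u)ε(v)=0·0, αω(v)=-2·1, βω(u)=1·1; sum ≡ 1  ⇒  -1.
(a,b)_7: α=2, u≡1; β=-2, v≡1 (mod 7); (1|7)=+1, (1|7)=+1; sign (−1)^0·+1^-2·+1^2 = +1.
(-3, 247690 / ℚ) ramifies at {2, 5, 17, 47}: a division algebra.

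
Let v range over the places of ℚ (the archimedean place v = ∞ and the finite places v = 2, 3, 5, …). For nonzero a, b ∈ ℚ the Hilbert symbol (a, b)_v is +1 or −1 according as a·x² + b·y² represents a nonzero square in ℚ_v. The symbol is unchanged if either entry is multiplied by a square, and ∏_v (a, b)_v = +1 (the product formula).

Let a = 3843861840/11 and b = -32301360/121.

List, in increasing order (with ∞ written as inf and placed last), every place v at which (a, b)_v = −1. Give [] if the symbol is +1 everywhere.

[11, 17]

(a, b) ≡ (20735, -224315) mod (ℚ^×)²; places V = {2, 3, 5, 7, 11, 13, 17, 29, ∞}.
(a,b)_13: α=1, u≡9; β=1, v≡12 (mod 13); (9|13)=+1, (12|13)=+1; sign (−1)^0·+1^1·+1^1 = +1.
(a,b)_11: α=-1, u≡5; β=-2, v≡8 (mod 11); (5|11)=+1, (8|11)=-1; sign (−1)^0·+1^-2·-1^-1 = -1.
(a,b)_3: α=2, u≡2; β=2, v≡1 (mod 3); (2|3)=-1, (1|3)=+1; sign (−1)^0·-1^2·+1^2 = +1.
(a,b)_∞: sgn(20735)=+, sgn(-224315)=−, so +1.
(a,b)_29: α=1, u≡18; β=1, v≡10 (mod 29); (18|29)=-1, (10|29)=-1; sign (−1)^0·-1^1·-1^1 = +1.
(a,b)_17: α=2, u≡6; β=1, v≡5 (mod 17); (6|17)=-1, (5|17)=-1; sign (−1)^0·-1^1·-1^2 = -1.
(a,b)_2: α=4, β=4; u≡7, v≡5 (mod 8); ε(u)ε(v)=1·0, αω(v)=4·1, βω(u)=4·0; sum ≡ 0  ⇒  +1.
(a,b)_7: α=2, u≡4; β=1, v≡2 (mod 7); (4|7)=+1, (2|7)=+1; sign (−1)^0·+1^1·+1^2 = +1.
(a,b)_5: α=1, u≡3; β=1, v≡3 (mod 5); (3|5)=-1, (3|5)=-1; sign (−1)^0·-1^1·-1^1 = +1.
Ram(20735, -224315) = {11, 17}; no ℚ_11-point on the conic.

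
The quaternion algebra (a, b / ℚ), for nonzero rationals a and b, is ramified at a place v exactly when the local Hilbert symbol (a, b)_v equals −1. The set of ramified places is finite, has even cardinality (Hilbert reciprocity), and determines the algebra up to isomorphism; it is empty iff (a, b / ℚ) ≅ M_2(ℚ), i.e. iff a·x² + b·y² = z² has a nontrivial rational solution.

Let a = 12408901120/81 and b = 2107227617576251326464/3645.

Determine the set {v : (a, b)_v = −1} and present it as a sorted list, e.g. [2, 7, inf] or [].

[2, 11, 17, 23]

(a, b) ≡ (1870, 27370) mod (ℚ^×)²; places V = {2, 3, 5, 7, 11, 17, 23, ∞}.
(a,b)_11: α=1, u≡5; β=2, v≡10 (mod 11); (5|11)=+1, (10|11)=-1; sign (−1)^0·+1^2·-1^1 = -1.
(a,b)_2: α=9, β=15; u≡7, v≡5 (mod 8); ε(u)ε(v)=1·0, αω(v)=9·1, βω(u)=15·0; sum ≡ 1  ⇒  -1.
(a,b)_17: α=1, u≡8; β=3, v≡11 (mod 17); (8|17)=+1, (11|17)=-1; sign (−1)^0·+1^3·-1^1 = -1.
(a,b)_3: α=-4, u≡1; β=-6, v≡1 (mod 3); (1|3)=+1, (1|3)=+1; sign (−1)^0·+1^-6·+1^-4 = +1.
(a,b)_23: α=2, u≡11; β=5, v≡5 (mod 23); (11|23)=-1, (5|23)=-1; sign (−1)^0·-1^5·-1^2 = -1.
(a,b)_5: α=1, u≡4; β=-1, v≡1 (mod 5); (4|5)=+1, (1|5)=+1; sign (−1)^0·+1^-1·+1^1 = +1.
(a,b)_7: α=2, u≡4; β=5, v≡4 (mod 7); (4|7)=+1, (4|7)=+1; sign (−1)^0·+1^5·+1^2 = +1.
(a,b)_∞: sgn(1870)=+, sgn(27370)=+, so +1.
Ram(1870, 27370) = {2, 11, 17, 23}; no ℚ_2-point on the conic.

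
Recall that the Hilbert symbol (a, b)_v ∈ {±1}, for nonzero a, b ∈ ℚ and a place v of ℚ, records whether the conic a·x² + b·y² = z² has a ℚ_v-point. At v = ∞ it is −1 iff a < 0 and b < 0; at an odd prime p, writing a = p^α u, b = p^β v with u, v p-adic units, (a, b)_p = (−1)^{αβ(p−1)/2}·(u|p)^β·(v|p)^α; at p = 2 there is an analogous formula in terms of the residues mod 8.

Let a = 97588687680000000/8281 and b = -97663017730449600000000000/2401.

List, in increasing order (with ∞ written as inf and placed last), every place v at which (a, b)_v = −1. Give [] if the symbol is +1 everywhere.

(a, b) ≡ (4845, -110) mod (ℚ^×)²; places V = {2, 3, 5, 7, 11, 13, 17, 19, ∞}.
(a,b)_13: α=-2, u≡12; β=2, v≡8 (mod 13); (12|13)=+1, (8|13)=-1; sign (−1)^0·+1^2·-1^-2 = +1.
(a,b)_5: α=7, u≡4; β=11, v≡2 (mod 5); (4|5)=+1, (2|5)=-1; sign (−1)^0·+1^11·-1^7 = -1.
(a,b)_17: α=3, u≡4; β=4, v≡1 (mod 17); (4|17)=+1, (1|17)=+1; sign (−1)^0·+1^4·+1^3 = +1.
(a,b)_3: α=3, u≡1; β=2, v≡1 (mod 3); (1|3)=+1, (1|3)=+1; sign (−1)^0·+1^2·+1^3 = +1.
(a,b)_2: α=12, β=15; u≡5, v≡1 (mod 8); ε(u)ε(v)=0·0, αω(v)=12·0, βω(u)=15·1; sum ≡ 1  ⇒  -1.
(a,b)_11: α=2, u≡3; β=3, v≡9 (mod 11); (3|11)=+1, (9|11)=+1; sign (−1)^0·+1^3·+1^2 = +1.
(a,b)_19: α=1, u≡12; β=2, v≡1 (mod 19); (12|19)=-1, (1|19)=+1; sign (−1)^0·-1^2·+1^1 = +1.
(a,b)_∞: sgn(4845)=+, sgn(-110)=−, so +1.
(a,b)_7: α=-2, u≡1; β=-4, v≡2 (mod 7); (1|7)=+1, (2|7)=+1; sign (−1)^0·+1^-4·+1^-2 = +1.
|Ram(4845, -110)| = 2, even; anisotropic at {2, 5}.

[2, 5]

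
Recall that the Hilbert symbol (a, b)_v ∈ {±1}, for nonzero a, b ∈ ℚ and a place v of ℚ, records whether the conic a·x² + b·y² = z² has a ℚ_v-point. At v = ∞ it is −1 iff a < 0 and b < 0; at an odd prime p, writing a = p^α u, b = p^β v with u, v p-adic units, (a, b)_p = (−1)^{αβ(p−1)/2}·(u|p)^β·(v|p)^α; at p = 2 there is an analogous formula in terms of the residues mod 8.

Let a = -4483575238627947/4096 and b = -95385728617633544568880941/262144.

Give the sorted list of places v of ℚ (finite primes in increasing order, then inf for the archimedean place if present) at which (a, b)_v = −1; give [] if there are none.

(a, b) ≡ (-100947, -4301) mod (ℚ^×)²; places V = {2, 3, 7, 11, 17, 19, 23, ∞}.
(a,b)_19: α=1, u≡11; β=2, v≡8 (mod 19); (11|19)=+1, (8|19)=-1; sign (−1)^0·+1^2·-1^1 = -1.
(a,b)_23: α=3, u≡1; β=5, v≡21 (mod 23); (1|23)=+1, (21|23)=-1; sign (−1)^1·+1^5·-1^3 = +1.
(a,b)_11: α=3, u≡7; β=5, v≡4 (mod 11); (7|11)=-1, (4|11)=+1; sign (−1)^1·-1^5·+1^3 = +1.
(a,b)_2: α=-12, β=-18; u≡5, v≡3 (mod 8); ε(u)ε(v)=0·1, αω(v)=-12·1, βω(u)=-18·1; sum ≡ 0  ⇒  +1.
(a,b)_7: α=5, u≡5; β=8, v≡1 (mod 7); (5|7)=-1, (1|7)=+1; sign (−1)^0·-1^8·+1^5 = +1.
(a,b)_3: α=1, u≡2; β=2, v≡1 (mod 3); (2|3)=-1, (1|3)=+1; sign (−1)^0·-1^2·+1^1 = +1.
(a,b)_17: α=2, u≡16; β=3, v≡1 (mod 17); (16|17)=+1, (1|17)=+1; sign (−1)^0·+1^3·+1^2 = +1.
(a,b)_∞: sgn(-100947)=−, sgn(-4301)=−, so -1.
|Ram(-100947, -4301)| = 2, even; anisotropic at {19, ∞}.

[19, inf]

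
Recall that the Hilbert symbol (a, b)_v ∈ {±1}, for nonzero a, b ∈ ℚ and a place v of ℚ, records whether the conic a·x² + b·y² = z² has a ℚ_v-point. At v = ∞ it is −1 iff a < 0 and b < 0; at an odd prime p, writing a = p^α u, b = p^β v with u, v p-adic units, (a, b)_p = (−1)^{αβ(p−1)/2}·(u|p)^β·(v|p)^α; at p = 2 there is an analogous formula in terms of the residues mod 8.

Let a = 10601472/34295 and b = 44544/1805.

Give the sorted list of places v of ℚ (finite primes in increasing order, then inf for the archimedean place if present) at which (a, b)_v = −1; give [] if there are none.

(a, b) ≡ (983535, 870) mod (ℚ^×)²; places V = {2, 3, 5, 7, 17, 19, 29, ∞}.
(a,b)_∞: sgn(983535)=+, sgn(870)=+, so +1.
(a,b)_29: α=1, u≡15; β=1, v≡4 (mod 29); (15|29)=-1, (4|29)=+1; sign (−1)^0·-1^1·+1^1 = -1.
(a,b)_2: α=10, β=9; u≡7, v≡3 (mod 8); ε(u)ε(v)=1·1, αω(v)=10·1, βω(u)=9·0; sum ≡ 1  ⇒  -1.
(a,b)_17: α=1, u≡15; β=0, v≡7 (mod 17); (15|17)=+1, (7|17)=-1; sign (−1)^0·+1^0·-1^1 = -1.
(a,b)_7: α=1, u≡2; β=0, v≡4 (mod 7); (2|7)=+1, (4|7)=+1; sign (−1)^0·+1^0·+1^1 = +1.
(a,b)_19: α=-3, u≡16; β=-2, v≡13 (mod 19); (16|19)=+1, (13|19)=-1; sign (−1)^0·+1^-2·-1^-3 = -1.
(a,b)_5: α=-1, u≡3; β=-1, v≡4 (mod 5); (3|5)=-1, (4|5)=+1; sign (−1)^0·-1^-1·+1^-1 = -1.
(a,b)_3: α=1, u≡2; β=1, v≡2 (mod 3); (2|3)=-1, (2|3)=-1; sign (−1)^1·-1^1·-1^1 = -1.
(983535, 870 / ℚ) ramifies at {2, 3, 5, 17, 19, 29}: a division algebra.

[2, 3, 5, 17, 19, 29]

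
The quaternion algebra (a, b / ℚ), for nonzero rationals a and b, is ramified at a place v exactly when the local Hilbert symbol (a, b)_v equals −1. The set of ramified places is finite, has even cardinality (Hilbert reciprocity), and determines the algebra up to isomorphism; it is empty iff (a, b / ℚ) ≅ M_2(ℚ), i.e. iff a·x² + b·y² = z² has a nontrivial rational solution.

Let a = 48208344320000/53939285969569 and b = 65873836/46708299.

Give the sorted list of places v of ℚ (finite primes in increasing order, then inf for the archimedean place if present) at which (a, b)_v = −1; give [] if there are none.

(a, b) ≡ (2, 969) mod (ℚ^×)²; places V = {2, 3, 5, 7, 11, 13, 17, 19, 23, 29, ∞}.
(a,b)_7: α=-2, u≡2; β=4, v≡3 (mod 7); (2|7)=+1, (3|7)=-1; sign (−1)^0·+1^4·-1^-2 = +1.
(a,b)_19: α=4, u≡13; β=3, v≡18 (mod 19); (13|19)=-1, (18|19)=-1; sign (−1)^0·-1^3·-1^4 = -1.
(a,b)_5: α=4, u≡3; β=0, v≡4 (mod 5); (3|5)=-1, (4|5)=+1; sign (−1)^0·-1^0·+1^4 = +1.
(a,b)_3: α=0, u≡2; β=-3, v≡2 (mod 3); (2|3)=-1, (2|3)=-1; sign (−1)^0·-1^-3·-1^0 = -1.
(a,b)_23: α=-2, u≡8; β=0, v≡3 (mod 23); (8|23)=+1, (3|23)=+1; sign (−1)^0·+1^0·+1^-2 = +1.
(a,b)_2: α=11, β=2; u≡1, v≡1 (mod 8); ε(u)ε(v)=0·0, αω(v)=11·0, βω(u)=2·0; sum ≡ 0  ⇒  +1.
(a,b)_13: α=-2, u≡6; β=0, v≡2 (mod 13); (6|13)=-1, (2|13)=-1; sign (−1)^0·-1^0·-1^-2 = +1.
(a,b)_29: α=-2, u≡3; β=-2, v≡26 (mod 29); (3|29)=-1, (26|29)=-1; sign (−1)^0·-1^-2·-1^-2 = +1.
(a,b)_11: α=-4, u≡7; β=-2, v≡4 (mod 11); (7|11)=-1, (4|11)=+1; sign (−1)^0·-1^-2·+1^-4 = +1.
(a,b)_17: α=2, u≡13; β=-1, v≡11 (mod 17); (13|17)=+1, (11|17)=-1; sign (−1)^0·+1^-1·-1^2 = +1.
(a,b)_∞: sgn(2)=+, sgn(969)=+, so +1.
|Ram(2, 969)| = 2, even; anisotropic at {3, 19}.

[3, 19]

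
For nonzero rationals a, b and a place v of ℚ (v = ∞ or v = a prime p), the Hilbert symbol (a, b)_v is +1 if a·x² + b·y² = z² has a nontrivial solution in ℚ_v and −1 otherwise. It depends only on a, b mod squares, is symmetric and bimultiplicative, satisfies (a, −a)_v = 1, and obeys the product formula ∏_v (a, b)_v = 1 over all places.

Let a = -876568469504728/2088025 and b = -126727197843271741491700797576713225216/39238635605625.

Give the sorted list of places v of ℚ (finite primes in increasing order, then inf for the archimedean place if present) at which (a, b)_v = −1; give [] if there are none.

(a, b) ≡ (-26998582, -10308089) mod (ℚ^×)²; places V = {2, 3, 5, 7, 11, 13, 17, 19, 31, 37, 41, 43, ∞}.
(a,b)_7: α=2, u≡3; β=4, v≡5 (mod 7); (3|7)=-1, (5|7)=-1; sign (−1)^0·-1^4·-1^2 = +1.
(a,b)_31: α=1, u≡29; β=3, v≡4 (mod 31); (29|31)=-1, (4|31)=+1; sign (−1)^1·-1^3·+1^1 = +1.
(a,b)_43: α=1, u≡32; β=3, v≡5 (mod 43); (32|43)=-1, (5|43)=-1; sign (−1)^1·-1^3·-1^1 = -1.
(a,b)_13: α=1, u≡4; β=2, v≡1 (mod 13); (4|13)=+1, (1|13)=+1; sign (−1)^0·+1^2·+1^1 = +1.
(a,b)_11: α=2, u≡1; β=5, v≡6 (mod 11); (1|11)=+1, (6|11)=-1; sign (−1)^0·+1^5·-1^2 = +1.
(a,b)_19: α=1, u≡14; β=3, v≡10 (mod 19); (14|19)=-1, (10|19)=-1; sign (−1)^1·-1^3·-1^1 = -1.
(a,b)_5: α=-2, u≡2; β=-4, v≡1 (mod 5); (2|5)=-1, (1|5)=+1; sign (−1)^0·-1^-4·+1^-2 = +1.
(a,b)_∞: sgn(-26998582)=−, sgn(-10308089)=−, so -1.
(a,b)_41: α=1, u≡25; β=2, v≡1 (mod 41); (25|41)=+1, (1|41)=+1; sign (−1)^0·+1^2·+1^1 = +1.
(a,b)_37: α=2, u≡13; β=5, v≡29 (mod 37); (13|37)=-1, (29|37)=-1; sign (−1)^0·-1^5·-1^2 = -1.
(a,b)_3: α=0, u≡2; β=-2, v≡1 (mod 3); (2|3)=-1, (1|3)=+1; sign (−1)^0·-1^-2·+1^0 = +1.
(a,b)_2: α=3, β=10; u≡5, v≡7 (mod 8); ε(u)ε(v)=0·1, αω(v)=3·0, βω(u)=10·1; sum ≡ 0  ⇒  +1.
(a,b)_17: α=-4, u≡15; β=-8, v≡7 (mod 17); (15|17)=+1, (7|17)=-1; sign (−1)^0·+1^-8·-1^-4 = +1.
(-26998582, -10308089 / ℚ) ramifies at {19, 37, 43, ∞}: a division algebra.

[19, 37, 43, inf]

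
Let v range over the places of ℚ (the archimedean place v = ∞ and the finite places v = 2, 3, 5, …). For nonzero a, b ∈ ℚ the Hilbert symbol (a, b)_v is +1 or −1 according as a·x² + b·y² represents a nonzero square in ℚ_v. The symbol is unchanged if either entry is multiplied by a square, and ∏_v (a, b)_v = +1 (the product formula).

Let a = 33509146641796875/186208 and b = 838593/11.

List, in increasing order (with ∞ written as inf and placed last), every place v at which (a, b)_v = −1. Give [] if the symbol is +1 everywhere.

Mod squares: a ≡ 66, b ≡ 113883. Check v ∈ {∞, 2, 3, 5, 7, 11, 17, 23, 29}.
v=23: a=23^-2·(≡19), b=23^0·(≡20) mod 23; (19|23)=-1, (20|23)=-1; (−1)^{-2·0·11}·(-1)^0·(-1)^-2 = +1.
v=17: a=17^2·(≡8), b=17^1·(≡15) mod 17; (8|17)=+1, (15|17)=+1; (−1)^{2·1·8}·(+1)^1·(+1)^2 = +1.
v=7: a=7^6·(≡3), b=7^1·(≡2) mod 7; (3|7)=-1, (2|7)=+1; (−1)^{6·1·3}·(-1)^1·(+1)^6 = -1.
v=2: v_2(a)=-5, v_2(b)=0; units ≡ 1, 3 (mod 8); ε·ε+αω+βω = 0·1+-5·1+0·0 ≡ 1  ⇒  (a,b)_2 = -1.
v=3: a=3^1·(≡1), b=3^5·(≡2) mod 3; (1|3)=+1, (2|3)=-1; (−1)^{1·5·1}·(+1)^5·(-1)^1 = +1.
v=5: a=5^8·(≡1), b=5^0·(≡3) mod 5; (1|5)=+1, (3|5)=-1; (−1)^{8·0·2}·(+1)^0·(-1)^8 = +1.
v=11: a=11^-1·(≡6), b=11^-1·(≡8) mod 11; (6|11)=-1, (8|11)=-1; (−1)^{-1·-1·5}·(-1)^-1·(-1)^-1 = -1.
v=∞: 66 > 0 and 113883 > 0  ⇒  (a,b)_∞ = +1.
v=29: a=29^2·(≡2), b=29^1·(≡3) mod 29; (2|29)=-1, (3|29)=-1; (−1)^{2·1·14}·(-1)^1·(-1)^2 = -1.
(66, 113883 / ℚ) ramifies at {2, 7, 11, 29}: a division algebra.

[2, 7, 11, 29]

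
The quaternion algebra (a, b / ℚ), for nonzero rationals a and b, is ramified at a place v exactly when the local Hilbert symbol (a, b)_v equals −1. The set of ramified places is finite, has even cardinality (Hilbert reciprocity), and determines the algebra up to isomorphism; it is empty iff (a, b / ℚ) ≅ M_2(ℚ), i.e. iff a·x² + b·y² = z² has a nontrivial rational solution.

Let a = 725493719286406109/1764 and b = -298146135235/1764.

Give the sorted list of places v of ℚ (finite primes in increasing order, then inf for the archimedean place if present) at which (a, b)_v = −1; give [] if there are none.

[17, 37]

Mod squares: a ≡ 29, b ≡ -2097715. Check v ∈ {∞, 2, 3, 5, 7, 13, 17, 23, 29, 37}.
v=5: a=5^0·(≡1), b=5^1·(≡2) mod 5; (1|5)=+1, (2|5)=-1; (−1)^{0·1·2}·(+1)^1·(-1)^0 = +1.
v=∞: 29 > 0 and -2097715 < 0  ⇒  (a,b)_∞ = +1.
v=17: a=17^2·(≡5), b=17^1·(≡16) mod 17; (5|17)=-1, (16|17)=+1; (−1)^{2·1·8}·(-1)^1·(+1)^2 = -1.
v=29: a=29^5·(≡16), b=29^3·(≡20) mod 29; (16|29)=+1, (20|29)=+1; (−1)^{5·3·14}·(+1)^3·(+1)^5 = +1.
v=37: a=37^2·(≡18), b=37^1·(≡11) mod 37; (18|37)=-1, (11|37)=+1; (−1)^{2·1·18}·(-1)^1·(+1)^2 = -1.
v=23: a=23^2·(≡18), b=23^1·(≡4) mod 23; (18|23)=+1, (4|23)=+1; (−1)^{2·1·11}·(+1)^1·(+1)^2 = +1.
v=7: a=7^-2·(≡4), b=7^-2·(≡3) mod 7; (4|7)=+1, (3|7)=-1; (−1)^{-2·-2·3}·(+1)^-2·(-1)^-2 = +1.
v=2: v_2(a)=-2, v_2(b)=-2; units ≡ 5, 5 (mod 8); ε·ε+αω+βω = 0·0+-2·1+-2·1 ≡ 0  ⇒  (a,b)_2 = +1.
v=3: a=3^-2·(≡2), b=3^-2·(≡2) mod 3; (2|3)=-1, (2|3)=-1; (−1)^{-2·-2·1}·(-1)^-2·(-1)^-2 = +1.
v=13: a=13^2·(≡4), b=13^2·(≡4) mod 13; (4|13)=+1, (4|13)=+1; (−1)^{2·2·6}·(+1)^2·(+1)^2 = +1.
|Ram(29, -2097715)| = 2, even; anisotropic at {17, 37}.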